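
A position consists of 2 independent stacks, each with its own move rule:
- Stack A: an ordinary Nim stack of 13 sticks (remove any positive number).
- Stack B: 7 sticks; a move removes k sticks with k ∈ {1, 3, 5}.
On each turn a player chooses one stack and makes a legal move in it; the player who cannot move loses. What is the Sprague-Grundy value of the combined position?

12

Stack A is a plain Nim stack of size 13, so its Grundy value is 13.
Grundy values for stack B (subtraction set {1, 3, 5}):
g(0) = mex{} = 0
g(1) = mex{0} = 1
g(2) = mex{1} = 0
g(3) = mex{0} = 1
g(4) = mex{1} = 0
g(5) = mex{0} = 1
g(6) = mex{1} = 0
g(7) = mex{0} = 1
So g(7) = 1.
By the Sprague-Grundy theorem, the Grundy value of a sum of independent games is the XOR of the component values.
Combined value = 13 XOR 1 = 12.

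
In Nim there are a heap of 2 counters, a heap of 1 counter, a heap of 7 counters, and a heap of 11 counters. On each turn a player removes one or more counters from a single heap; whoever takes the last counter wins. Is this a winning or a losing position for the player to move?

In binary:
  0010  (2)
  0001  (1)
  0111  (7)
  1011  (11)
  ----
  1111  (15)
The nim-sum is 15 ≠ 0, so this is an N-position: the player to move can win.

Winning position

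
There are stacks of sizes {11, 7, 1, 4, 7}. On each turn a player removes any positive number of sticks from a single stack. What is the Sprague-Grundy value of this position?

14

Compute the nim-sum pairwise:
11 XOR 7 = 12
12 XOR 1 = 13
13 XOR 4 = 9
9 XOR 7 = 14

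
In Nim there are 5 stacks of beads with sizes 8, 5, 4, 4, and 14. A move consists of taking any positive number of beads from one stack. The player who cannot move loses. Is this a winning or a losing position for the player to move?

In binary:
  1000  (8)
  0101  (5)
  0100  (4)
  0100  (4)
  1110  (14)
  ----
  0011  (3)
The nim-sum is 3 ≠ 0, so this is an N-position: the player to move can win.

Winning position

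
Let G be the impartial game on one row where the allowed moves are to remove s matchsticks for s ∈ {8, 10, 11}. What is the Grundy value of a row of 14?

Build the Grundy sequence with g(k) = mex{g(k−s) : s ∈ {8, 10, 11}, s ≤ k}:
k:     0  1  2  3  4  5  6  7  8  9 10 11 12 13 14
g(k):  0  0  0  0  0  0  0  0  1  1  1  1  1  1  1
So g(14) = 1.

1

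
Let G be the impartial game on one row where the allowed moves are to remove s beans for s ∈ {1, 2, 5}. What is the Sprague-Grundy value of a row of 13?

Build the Grundy sequence with g(k) = mex{g(k−s) : s ∈ {1, 2, 5}, s ≤ k}:
g(0) = mex{} = 0
g(1) = mex{0} = 1
g(2) = mex{0,1} = 2
g(3) = mex{1,2} = 0
g(4) = mex{0,2} = 1
g(5) = mex{0,1} = 2
g(6) = mex{1,2} = 0
g(7) = mex{0,2} = 1
g(8) = mex{0,1} = 2
g(9) = mex{1,2} = 0
g(10) = mex{0,2} = 1
g(11) = mex{0,1} = 2
g(12) = mex{1,2} = 0
g(13) = mex{0,2} = 1
So g(13) = 1.

1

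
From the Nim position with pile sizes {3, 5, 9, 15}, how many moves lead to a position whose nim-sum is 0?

Bitwise XOR of the heap sizes:
  0011  (3)
  0101  (5)
  1001  (9)
  1111  (15)
  ----
  0000  (0)
The nim-sum is already 0, so every move leaves a nonzero nim-sum — there are no winning moves.

0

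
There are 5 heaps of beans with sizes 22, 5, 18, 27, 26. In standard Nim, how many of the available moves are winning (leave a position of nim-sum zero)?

0

Compute the nim-sum pairwise:
22 ⊕ 5 = 19
19 ⊕ 18 = 1
1 ⊕ 27 = 26
26 ⊕ 26 = 0
The nim-sum is already 0, so every move leaves a nonzero nim-sum — there are no winning moves.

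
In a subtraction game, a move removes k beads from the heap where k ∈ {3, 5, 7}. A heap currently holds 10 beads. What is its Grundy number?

Build the Grundy sequence with g(k) = mex{g(k−s) : s ∈ {3, 5, 7}, s ≤ k}:
g(0) = mex{} = 0
g(1) = mex{} = 0
g(2) = mex{} = 0
g(3) = mex{0} = 1
g(4) = mex{0} = 1
g(5) = mex{0} = 1
g(6) = mex{0,1} = 2
g(7) = mex{0,1} = 2
g(8) = mex{0,1} = 2
g(9) = mex{0,1,2} = 3
g(10) = mex{1,2} = 0
So g(10) = 0.

0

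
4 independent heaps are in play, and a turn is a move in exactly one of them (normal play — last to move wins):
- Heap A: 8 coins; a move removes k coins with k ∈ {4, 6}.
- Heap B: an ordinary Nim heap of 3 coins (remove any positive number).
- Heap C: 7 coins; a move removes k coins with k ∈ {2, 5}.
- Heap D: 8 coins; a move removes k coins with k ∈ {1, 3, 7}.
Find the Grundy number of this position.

Grundy values for heap A (subtraction set {4, 6}):
k:     0  1  2  3  4  5  6  7  8
g(k):  0  0  0  0  1  1  1  1  2
So g(8) = 2.
Heap B is a plain Nim heap of size 3, so its Grundy value is 3.
Grundy values for heap C (subtraction set {2, 5}):
k:     0  1  2  3  4  5  6  7
g(k):  0  0  1  1  0  2  1  0
So g(7) = 0.
Build the Grundy sequence for heap D with g(k) = mex{g(k−s) : s ∈ {1, 3, 7}, s ≤ k}:
g(0) = mex{} = 0
g(1) = mex{0} = 1
g(2) = mex{1} = 0
g(3) = mex{0} = 1
g(4) = mex{1} = 0
g(5) = mex{0} = 1
g(6) = mex{1} = 0
g(7) = mex{0} = 1
g(8) = mex{1} = 0
So g(8) = 0.
By the Sprague-Grundy theorem, the Grundy value of a sum of independent games is the XOR of the component values.
Combined value = 2 XOR 3 XOR 0 XOR 0 = 1.

1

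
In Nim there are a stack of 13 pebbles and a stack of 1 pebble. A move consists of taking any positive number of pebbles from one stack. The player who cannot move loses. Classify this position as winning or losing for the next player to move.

Winning position

Compute the nim-sum pairwise:
13 ^ 1 = 12
The nim-sum is 12 ≠ 0, so this is an N-position: the player to move can win.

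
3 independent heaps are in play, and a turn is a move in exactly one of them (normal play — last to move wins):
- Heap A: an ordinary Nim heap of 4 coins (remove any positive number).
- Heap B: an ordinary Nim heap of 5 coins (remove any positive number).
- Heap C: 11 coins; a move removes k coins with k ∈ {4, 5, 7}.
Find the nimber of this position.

1

Heap A is a plain Nim heap of size 4, so its Grundy value is 4.
Heap B is a plain Nim heap of size 5, so its Grundy value is 5.
Build the Grundy sequence for heap C with g(k) = mex{g(k−s) : s ∈ {4, 5, 7}, s ≤ k}:
g(0) = mex{} = 0
g(1) = mex{} = 0
g(2) = mex{} = 0
g(3) = mex{} = 0
g(4) = mex{0} = 1
g(5) = mex{0} = 1
g(6) = mex{0} = 1
g(7) = mex{0} = 1
g(8) = mex{0,1} = 2
g(9) = mex{0,1} = 2
g(10) = mex{0,1} = 2
g(11) = mex{1} = 0
So g(11) = 0.
The value of a disjunctive sum is the nim-sum of the parts.
Combined value = 4 XOR 5 XOR 0 = 1.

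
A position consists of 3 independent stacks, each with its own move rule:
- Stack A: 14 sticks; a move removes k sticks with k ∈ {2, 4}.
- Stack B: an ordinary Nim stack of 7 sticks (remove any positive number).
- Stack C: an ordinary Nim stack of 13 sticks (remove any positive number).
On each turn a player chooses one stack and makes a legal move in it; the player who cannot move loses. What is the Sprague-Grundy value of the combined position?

11

For stack A, compute g(0), g(1), … with moves {2, 4}:
k:     0  1  2  3  4  5  6  7  8  9 10 11 12 13 14
g(k):  0  0  1  1  2  2  0  0  1  1  2  2  0  0  1
So g(14) = 1.
Stack B is a plain Nim stack of size 7, so its Grundy value is 7.
Stack C is a plain Nim stack of size 13, so its Grundy value is 13.
By the Sprague-Grundy theorem, the Grundy value of a sum of independent games is the XOR of the component values.
Combined value = 1 ⊕ 7 ⊕ 13 = 11.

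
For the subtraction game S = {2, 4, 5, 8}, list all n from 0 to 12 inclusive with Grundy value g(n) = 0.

0, 1, 7, 10

Grundy values for subtraction set {2, 4, 5, 8}:
k:     0  1  2  3  4  5  6  7  8  9 10 11 12
g(k):  0  0  1  1  2  2  3  0  4  1  0  2  1
The P-positions (g = 0) in 0..12 are 0, 1, 7, 10.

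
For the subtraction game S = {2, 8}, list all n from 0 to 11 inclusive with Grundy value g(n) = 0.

0, 1, 4, 5, 10, 11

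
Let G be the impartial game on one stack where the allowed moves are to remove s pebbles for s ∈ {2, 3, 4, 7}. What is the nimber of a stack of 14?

Compute g(0), g(1), … for moves {2, 3, 4, 7}:
g(0) = mex{} = 0
g(1) = mex{} = 0
g(2) = mex{0} = 1
g(3) = mex{0} = 1
g(4) = mex{0,1} = 2
g(5) = mex{0,1} = 2
g(6) = mex{1,2} = 0
g(7) = mex{0,1,2} = 3
g(8) = mex{0,2} = 1
g(9) = mex{0,1,2,3} = 4
g(10) = mex{0,1,3} = 2
g(11) = mex{1,2,3,4} = 0
g(12) = mex{1,2,4} = 0
g(13) = mex{0,2,4} = 1
g(14) = mex{0,2,3} = 1
So g(14) = 1.

1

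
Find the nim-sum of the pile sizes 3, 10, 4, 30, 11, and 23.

15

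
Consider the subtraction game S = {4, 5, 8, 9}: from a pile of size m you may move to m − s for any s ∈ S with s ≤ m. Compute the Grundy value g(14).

Grundy values for subtraction set {4, 5, 8, 9}:
g(0) = mex{} = 0
g(1) = mex{} = 0
g(2) = mex{} = 0
g(3) = mex{} = 0
g(4) = mex{0} = 1
g(5) = mex{0} = 1
g(6) = mex{0} = 1
g(7) = mex{0} = 1
g(8) = mex{0,1} = 2
g(9) = mex{0,1} = 2
g(10) = mex{0,1} = 2
g(11) = mex{0,1} = 2
g(12) = mex{0,1,2} = 3
g(13) = mex{1,2} = 0
g(14) = mex{1,2} = 0
So g(14) = 0.

0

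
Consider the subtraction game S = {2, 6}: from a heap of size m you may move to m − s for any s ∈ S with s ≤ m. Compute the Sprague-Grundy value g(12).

Build the Grundy sequence with g(k) = mex{g(k−s) : s ∈ {2, 6}, s ≤ k}:
g(0) = mex{} = 0
g(1) = mex{} = 0
g(2) = mex{0} = 1
g(3) = mex{0} = 1
g(4) = mex{1} = 0
g(5) = mex{1} = 0
g(6) = mex{0} = 1
g(7) = mex{0} = 1
g(8) = mex{1} = 0
g(9) = mex{1} = 0
g(10) = mex{0} = 1
g(11) = mex{0} = 1
g(12) = mex{1} = 0
So g(12) = 0.

0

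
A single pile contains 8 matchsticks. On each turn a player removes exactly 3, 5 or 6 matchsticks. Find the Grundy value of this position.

2

Grundy values for subtraction set {3, 5, 6}:
k:     0  1  2  3  4  5  6  7  8
g(k):  0  0  0  1  1  1  2  2  2
So g(8) = 2.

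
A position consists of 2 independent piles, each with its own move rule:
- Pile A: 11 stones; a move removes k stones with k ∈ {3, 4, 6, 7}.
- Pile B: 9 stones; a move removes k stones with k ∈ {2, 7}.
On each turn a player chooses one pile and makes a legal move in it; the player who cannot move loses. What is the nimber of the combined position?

0

Build the Grundy sequence for pile A with g(k) = mex{g(k−s) : s ∈ {3, 4, 6, 7}, s ≤ k}:
k:     0  1  2  3  4  5  6  7  8  9 10 11
g(k):  0  0  0  1  1  1  2  2  2  3  0  0
So g(11) = 0.
For pile B, compute g(0), g(1), … with moves {2, 7}:
g(0) = mex{} = 0
g(1) = mex{} = 0
g(2) = mex{0} = 1
g(3) = mex{0} = 1
g(4) = mex{1} = 0
g(5) = mex{1} = 0
g(6) = mex{0} = 1
g(7) = mex{0} = 1
g(8) = mex{0,1} = 2
g(9) = mex{1} = 0
So g(9) = 0.
The value of a disjunctive sum is the nim-sum of the parts.
Combined value = 0 XOR 0 = 0.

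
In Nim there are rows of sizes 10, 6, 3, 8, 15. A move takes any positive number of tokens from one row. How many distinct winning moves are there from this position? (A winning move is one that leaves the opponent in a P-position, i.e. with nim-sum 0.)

3

Compute the nim-sum pairwise:
10 ^ 6 = 12
12 ^ 3 = 15
15 ^ 8 = 7
7 ^ 15 = 8
The overall nim-sum is X = 8. A row of size p has a winning move iff p XOR X < p (reduce it to p XOR X).
  10: 10 XOR 8 = 2 < 10 — winning move (to 2).
  6: 6 XOR 8 = 14 ≥ 6 — no move.
  3: 3 XOR 8 = 11 ≥ 3 — no move.
  8: 8 XOR 8 = 0 < 8 — winning move (to 0).
  15: 15 XOR 8 = 7 < 15 — winning move (to 7).
That gives 3 winning moves.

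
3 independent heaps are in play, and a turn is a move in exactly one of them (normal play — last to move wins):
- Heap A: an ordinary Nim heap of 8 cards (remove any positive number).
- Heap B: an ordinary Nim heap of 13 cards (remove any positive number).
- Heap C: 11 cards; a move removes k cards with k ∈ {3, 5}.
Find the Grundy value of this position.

4

Heap A is a plain Nim heap of size 8, so its Grundy value is 8.
Heap B is a plain Nim heap of size 13, so its Grundy value is 13.
For heap C, compute g(0), g(1), … with moves {3, 5}:
k:     0  1  2  3  4  5  6  7  8  9 10 11
g(k):  0  0  0  1  1  1  2  2  0  0  0  1
So g(11) = 1.
By the Sprague-Grundy theorem, the Grundy value of a sum of independent games is the XOR of the component values.
Combined value = 8 XOR 13 XOR 1 = 4.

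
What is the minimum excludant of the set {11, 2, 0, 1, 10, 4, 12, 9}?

3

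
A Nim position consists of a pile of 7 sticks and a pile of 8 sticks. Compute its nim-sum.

15

Write each in binary and XOR column by column:
  0111  (7)
  1000  (8)
  ----
  1111  (15)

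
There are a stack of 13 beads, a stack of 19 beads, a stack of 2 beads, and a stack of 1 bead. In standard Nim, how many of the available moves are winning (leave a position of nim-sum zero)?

1

In binary:
  01101  (13)
  10011  (19)
  00010  (2)
  00001  (1)
  -----
  11101  (29)
The overall nim-sum is X = 29. A stack of size p has a winning move iff p XOR X < p (reduce it to p XOR X).
  13: 13 XOR 29 = 16 ≥ 13 — no move.
  19: 19 XOR 29 = 14 < 19 — winning move (to 14).
  2: 2 XOR 29 = 31 ≥ 2 — no move.
  1: 1 XOR 29 = 28 ≥ 1 — no move.
That gives 1 winning move.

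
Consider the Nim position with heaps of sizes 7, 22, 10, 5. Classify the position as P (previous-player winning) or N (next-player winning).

N-position

Nim-sum: 7 ^ 22 ^ 10 ^ 5 = 30.
The nim-sum is 30 ≠ 0, so this is an N-position: the player to move can win.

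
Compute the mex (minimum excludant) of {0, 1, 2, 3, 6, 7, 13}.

4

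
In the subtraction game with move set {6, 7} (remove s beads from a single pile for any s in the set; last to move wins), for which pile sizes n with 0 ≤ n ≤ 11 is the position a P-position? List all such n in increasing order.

Compute g(0), g(1), … for moves {6, 7}:
k:     0  1  2  3  4  5  6  7  8  9 10 11
g(k):  0  0  0  0  0  0  1  1  1  1  1  1
The P-positions (g = 0) in 0..11 are 0, 1, 2, 3, 4, 5.

0, 1, 2, 3, 4, 5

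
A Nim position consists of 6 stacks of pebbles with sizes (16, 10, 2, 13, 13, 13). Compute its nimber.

Nim-sum: 16 ⊕ 10 ⊕ 2 ⊕ 13 ⊕ 13 ⊕ 13 = 21.

21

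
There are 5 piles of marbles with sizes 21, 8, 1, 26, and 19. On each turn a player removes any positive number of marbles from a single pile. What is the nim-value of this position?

21

Write each in binary and XOR column by column:
  10101  (21)
  01000  (8)
  00001  (1)
  11010  (26)
  10011  (19)
  -----
  10101  (21)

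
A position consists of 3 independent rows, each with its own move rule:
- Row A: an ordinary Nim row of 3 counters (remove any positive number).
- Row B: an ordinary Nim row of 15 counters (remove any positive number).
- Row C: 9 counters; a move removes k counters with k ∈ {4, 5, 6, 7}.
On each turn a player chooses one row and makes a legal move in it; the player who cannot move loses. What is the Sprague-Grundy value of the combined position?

14

Row A is a plain Nim row of size 3, so its Grundy value is 3.
Row B is a plain Nim row of size 15, so its Grundy value is 15.
For row C, compute g(0), g(1), … with moves {4, 5, 6, 7}:
g(0) = mex{} = 0
g(1) = mex{} = 0
g(2) = mex{} = 0
g(3) = mex{} = 0
g(4) = mex{0} = 1
g(5) = mex{0} = 1
g(6) = mex{0} = 1
g(7) = mex{0} = 1
g(8) = mex{0,1} = 2
g(9) = mex{0,1} = 2
So g(9) = 2.
By the Sprague-Grundy theorem, the Grundy value of a sum of independent games is the XOR of the component values.
Combined value = 3 ⊕ 15 ⊕ 2 = 14.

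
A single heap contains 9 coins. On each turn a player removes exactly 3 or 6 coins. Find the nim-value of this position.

0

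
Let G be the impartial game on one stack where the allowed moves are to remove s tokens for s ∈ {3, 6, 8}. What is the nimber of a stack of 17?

2

Build the Grundy sequence with g(k) = mex{g(k−s) : s ∈ {3, 6, 8}, s ≤ k}:
k:     0  1  2  3  4  5  6  7  8  9 10 11 12 13 14 15 16 17
g(k):  0  0  0  1  1  1  2  2  2  3  3  0  0  0  1  1  1  2
So g(17) = 2.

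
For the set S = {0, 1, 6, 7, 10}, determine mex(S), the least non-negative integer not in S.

2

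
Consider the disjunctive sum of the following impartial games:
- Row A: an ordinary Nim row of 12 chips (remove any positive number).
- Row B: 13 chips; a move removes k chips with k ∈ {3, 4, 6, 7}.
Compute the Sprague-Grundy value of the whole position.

13

Row A is a plain Nim row of size 12, so its Grundy value is 12.
Grundy values for row B (subtraction set {3, 4, 6, 7}):
g(0) = mex{} = 0
g(1) = mex{} = 0
g(2) = mex{} = 0
g(3) = mex{0} = 1
g(4) = mex{0} = 1
g(5) = mex{0} = 1
g(6) = mex{0,1} = 2
g(7) = mex{0,1} = 2
g(8) = mex{0,1} = 2
g(9) = mex{0,1,2} = 3
g(10) = mex{1,2} = 0
g(11) = mex{1,2} = 0
g(12) = mex{1,2,3} = 0
g(13) = mex{0,2,3} = 1
So g(13) = 1.
The value of a disjunctive sum is the nim-sum of the parts.
Combined value = 12 ⊕ 1 = 13.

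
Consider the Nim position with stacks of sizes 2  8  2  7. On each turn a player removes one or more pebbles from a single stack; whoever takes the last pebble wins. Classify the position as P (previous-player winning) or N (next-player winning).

N-position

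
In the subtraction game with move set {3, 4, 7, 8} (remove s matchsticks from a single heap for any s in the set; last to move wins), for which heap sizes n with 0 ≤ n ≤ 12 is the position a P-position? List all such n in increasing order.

Compute g(0), g(1), … for moves {3, 4, 7, 8}:
g(0) = mex{} = 0
g(1) = mex{} = 0
g(2) = mex{} = 0
g(3) = mex{0} = 1
g(4) = mex{0} = 1
g(5) = mex{0} = 1
g(6) = mex{0,1} = 2
g(7) = mex{0,1} = 2
g(8) = mex{0,1} = 2
g(9) = mex{0,1,2} = 3
g(10) = mex{0,1,2} = 3
g(11) = mex{1,2} = 0
g(12) = mex{1,2,3} = 0
The P-positions (g = 0) in 0..12 are 0, 1, 2, 11, 12.

0, 1, 2, 11, 12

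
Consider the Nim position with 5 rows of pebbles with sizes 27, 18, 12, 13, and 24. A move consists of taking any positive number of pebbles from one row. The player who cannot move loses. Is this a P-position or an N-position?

N-position

Compute the nim-sum pairwise:
27 ^ 18 = 9
9 ^ 12 = 5
5 ^ 13 = 8
8 ^ 24 = 16
The nim-sum is 16 ≠ 0, so this is an N-position: the player to move can win.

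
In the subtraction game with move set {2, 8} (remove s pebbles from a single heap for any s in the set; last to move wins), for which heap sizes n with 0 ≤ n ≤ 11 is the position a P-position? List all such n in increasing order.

0, 1, 4, 5, 10, 11

Grundy values for subtraction set {2, 8}:
g(0) = mex{} = 0
g(1) = mex{} = 0
g(2) = mex{0} = 1
g(3) = mex{0} = 1
g(4) = mex{1} = 0
g(5) = mex{1} = 0
g(6) = mex{0} = 1
g(7) = mex{0} = 1
g(8) = mex{0,1} = 2
g(9) = mex{0,1} = 2
g(10) = mex{1,2} = 0
g(11) = mex{1,2} = 0
The P-positions (g = 0) in 0..11 are 0, 1, 4, 5, 10, 11.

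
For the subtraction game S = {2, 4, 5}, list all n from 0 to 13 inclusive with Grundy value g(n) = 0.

0, 1, 7, 8

Compute g(0), g(1), … for moves {2, 4, 5}:
k:     0  1  2  3  4  5  6  7  8  9 10 11 12 13
g(k):  0  0  1  1  2  2  3  0  0  1  1  2  2  3
The P-positions (g = 0) in 0..13 are 0, 1, 7, 8.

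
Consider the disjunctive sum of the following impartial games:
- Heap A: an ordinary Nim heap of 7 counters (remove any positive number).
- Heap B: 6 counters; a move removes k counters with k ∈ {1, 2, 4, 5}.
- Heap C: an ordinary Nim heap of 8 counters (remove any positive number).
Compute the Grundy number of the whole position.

15

Heap A is a plain Nim heap of size 7, so its Grundy value is 7.
Grundy values for heap B (subtraction set {1, 2, 4, 5}):
k:     0  1  2  3  4  5  6
g(k):  0  1  2  0  1  2  0
So g(6) = 0.
Heap C is a plain Nim heap of size 8, so its Grundy value is 8.
The value of a disjunctive sum is the nim-sum of the parts.
Combined value = 7 XOR 0 XOR 8 = 15.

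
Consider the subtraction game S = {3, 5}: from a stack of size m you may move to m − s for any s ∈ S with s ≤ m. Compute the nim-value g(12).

Grundy values for subtraction set {3, 5}:
k:     0  1  2  3  4  5  6  7  8  9 10 11 12
g(k):  0  0  0  1  1  1  2  2  0  0  0  1  1
So g(12) = 1.

1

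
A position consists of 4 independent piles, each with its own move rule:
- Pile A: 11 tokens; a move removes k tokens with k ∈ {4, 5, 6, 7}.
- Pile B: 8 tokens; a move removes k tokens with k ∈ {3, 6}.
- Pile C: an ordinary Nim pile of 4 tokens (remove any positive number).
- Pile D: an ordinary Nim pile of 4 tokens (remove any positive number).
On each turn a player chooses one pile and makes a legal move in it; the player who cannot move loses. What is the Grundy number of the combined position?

Grundy values for pile A (subtraction set {4, 5, 6, 7}):
g(0) = mex{} = 0
g(1) = mex{} = 0
g(2) = mex{} = 0
g(3) = mex{} = 0
g(4) = mex{0} = 1
g(5) = mex{0} = 1
g(6) = mex{0} = 1
g(7) = mex{0} = 1
g(8) = mex{0,1} = 2
g(9) = mex{0,1} = 2
g(10) = mex{0,1} = 2
g(11) = mex{1} = 0
So g(11) = 0.
Grundy values for pile B (subtraction set {3, 6}):
k:     0  1  2  3  4  5  6  7  8
g(k):  0  0  0  1  1  1  2  2  2
So g(8) = 2.
Pile C is a plain Nim pile of size 4, so its Grundy value is 4.
Pile D is a plain Nim pile of size 4, so its Grundy value is 4.
The value of a disjunctive sum is the nim-sum of the parts.
Combined value = 0 XOR 2 XOR 4 XOR 4 = 2.

2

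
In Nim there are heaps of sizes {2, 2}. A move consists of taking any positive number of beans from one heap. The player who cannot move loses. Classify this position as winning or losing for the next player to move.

Losing position

Bitwise XOR of the heap sizes:
  10  (2)
  10  (2)
  --
  00  (0)
The nim-sum is 0, so this is a P-position: the player to move is in a losing position under optimal play.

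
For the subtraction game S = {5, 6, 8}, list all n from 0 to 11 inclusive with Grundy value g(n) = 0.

0, 1, 2, 3, 4

Compute g(0), g(1), … for moves {5, 6, 8}:
k:     0  1  2  3  4  5  6  7  8  9 10 11
g(k):  0  0  0  0  0  1  1  1  1  1  2  2
The P-positions (g = 0) in 0..11 are 0, 1, 2, 3, 4.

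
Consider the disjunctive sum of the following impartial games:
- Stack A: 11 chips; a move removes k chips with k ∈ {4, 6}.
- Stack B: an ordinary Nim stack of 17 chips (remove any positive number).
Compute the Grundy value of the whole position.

17

For stack A, compute g(0), g(1), … with moves {4, 6}:
g(0) = mex{} = 0
g(1) = mex{} = 0
g(2) = mex{} = 0
g(3) = mex{} = 0
g(4) = mex{0} = 1
g(5) = mex{0} = 1
g(6) = mex{0} = 1
g(7) = mex{0} = 1
g(8) = mex{0,1} = 2
g(9) = mex{0,1} = 2
g(10) = mex{1} = 0
g(11) = mex{1} = 0
So g(11) = 0.
Stack B is a plain Nim stack of size 17, so its Grundy value is 17.
By the Sprague-Grundy theorem, the Grundy value of a sum of independent games is the XOR of the component values.
Combined value = 0 XOR 17 = 17.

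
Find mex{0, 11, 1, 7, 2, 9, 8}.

3

The values 0, 1, 2 are all present; 3 is the first non-negative integer missing from the set.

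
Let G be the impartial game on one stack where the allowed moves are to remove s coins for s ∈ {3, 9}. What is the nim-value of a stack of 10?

1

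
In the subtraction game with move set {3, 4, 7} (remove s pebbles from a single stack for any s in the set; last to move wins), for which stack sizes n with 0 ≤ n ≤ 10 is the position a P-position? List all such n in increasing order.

0, 1, 2, 10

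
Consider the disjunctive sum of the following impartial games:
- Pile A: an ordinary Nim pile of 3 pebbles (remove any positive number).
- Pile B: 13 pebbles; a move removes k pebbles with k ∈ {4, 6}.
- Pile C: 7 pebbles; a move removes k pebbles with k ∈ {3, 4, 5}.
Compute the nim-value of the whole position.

Pile A is a plain Nim pile of size 3, so its Grundy value is 3.
Build the Grundy sequence for pile B with g(k) = mex{g(k−s) : s ∈ {4, 6}, s ≤ k}:
k:     0  1  2  3  4  5  6  7  8  9 10 11 12 13
g(k):  0  0  0  0  1  1  1  1  2  2  0  0  0  0
So g(13) = 0.
Grundy values for pile C (subtraction set {3, 4, 5}):
k:     0  1  2  3  4  5  6  7
g(k):  0  0  0  1  1  1  2  2
So g(7) = 2.
By the Sprague-Grundy theorem, the Grundy value of a sum of independent games is the XOR of the component values.
Combined value = 3 ⊕ 0 ⊕ 2 = 1.

1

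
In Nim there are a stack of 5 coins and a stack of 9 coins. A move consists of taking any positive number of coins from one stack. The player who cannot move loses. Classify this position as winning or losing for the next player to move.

Nim-sum: 5 ⊕ 9 = 12.
The nim-sum is 12 ≠ 0, so this is an N-position: the player to move can win.

Winning position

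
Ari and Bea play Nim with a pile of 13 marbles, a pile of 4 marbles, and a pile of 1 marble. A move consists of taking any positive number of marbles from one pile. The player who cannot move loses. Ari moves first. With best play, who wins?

Ari wins

Compute the nim-sum pairwise:
13 XOR 4 = 9
9 XOR 1 = 8
The nim-sum is 8 ≠ 0, so this is an N-position: the player to move can win; Ari has a winning move.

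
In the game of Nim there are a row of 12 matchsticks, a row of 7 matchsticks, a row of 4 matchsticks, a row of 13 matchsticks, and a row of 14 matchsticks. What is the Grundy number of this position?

12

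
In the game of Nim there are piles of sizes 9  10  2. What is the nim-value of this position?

Write each in binary and XOR column by column:
  1001  (9)
  1010  (10)
  0010  (2)
  ----
  0001  (1)

1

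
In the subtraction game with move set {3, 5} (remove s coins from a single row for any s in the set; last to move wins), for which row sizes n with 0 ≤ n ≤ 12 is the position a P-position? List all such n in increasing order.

0, 1, 2, 8, 9, 10

Compute g(0), g(1), … for moves {3, 5}:
g(0) = mex{} = 0
g(1) = mex{} = 0
g(2) = mex{} = 0
g(3) = mex{0} = 1
g(4) = mex{0} = 1
g(5) = mex{0} = 1
g(6) = mex{0,1} = 2
g(7) = mex{0,1} = 2
g(8) = mex{1} = 0
g(9) = mex{1,2} = 0
g(10) = mex{1,2} = 0
g(11) = mex{0,2} = 1
g(12) = mex{0,2} = 1
The P-positions (g = 0) in 0..12 are 0, 1, 2, 8, 9, 10.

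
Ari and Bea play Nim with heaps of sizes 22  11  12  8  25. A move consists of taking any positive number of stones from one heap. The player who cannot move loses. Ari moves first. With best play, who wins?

Compute the nim-sum pairwise:
22 ^ 11 = 29
29 ^ 12 = 17
17 ^ 8 = 25
25 ^ 25 = 0
The nim-sum is 0, so this is a P-position: the player to move is in a losing position under optimal play; Ari is about to move from it and so loses — Bea wins.

Bea wins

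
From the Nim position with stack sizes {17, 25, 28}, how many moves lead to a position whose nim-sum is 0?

3

Compute the nim-sum pairwise:
17 XOR 25 = 8
8 XOR 28 = 20
The overall nim-sum is X = 20. A stack of size p has a winning move iff p XOR X < p (reduce it to p XOR X).
  17: 17 XOR 20 = 5 < 17 — winning move (to 5).
  25: 25 XOR 20 = 13 < 25 — winning move (to 13).
  28: 28 XOR 20 = 8 < 28 — winning move (to 8).
That gives 3 winning moves.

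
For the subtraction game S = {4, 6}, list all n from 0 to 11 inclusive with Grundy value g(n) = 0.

0, 1, 2, 3, 10, 11

Build the Grundy sequence with g(k) = mex{g(k−s) : s ∈ {4, 6}, s ≤ k}:
g(0) = mex{} = 0
g(1) = mex{} = 0
g(2) = mex{} = 0
g(3) = mex{} = 0
g(4) = mex{0} = 1
g(5) = mex{0} = 1
g(6) = mex{0} = 1
g(7) = mex{0} = 1
g(8) = mex{0,1} = 2
g(9) = mex{0,1} = 2
g(10) = mex{1} = 0
g(11) = mex{1} = 0
The P-positions (g = 0) in 0..11 are 0, 1, 2, 3, 10, 11.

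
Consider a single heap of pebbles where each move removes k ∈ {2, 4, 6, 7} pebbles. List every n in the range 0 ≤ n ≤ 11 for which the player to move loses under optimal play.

0, 1, 9, 10

Grundy values for subtraction set {2, 4, 6, 7}:
g(0) = mex{} = 0
g(1) = mex{} = 0
g(2) = mex{0} = 1
g(3) = mex{0} = 1
g(4) = mex{0,1} = 2
g(5) = mex{0,1} = 2
g(6) = mex{0,1,2} = 3
g(7) = mex{0,1,2} = 3
g(8) = mex{0,1,2,3} = 4
g(9) = mex{1,2,3} = 0
g(10) = mex{1,2,3,4} = 0
g(11) = mex{0,2,3} = 1
The P-positions (g = 0) in 0..11 are 0, 1, 9, 10.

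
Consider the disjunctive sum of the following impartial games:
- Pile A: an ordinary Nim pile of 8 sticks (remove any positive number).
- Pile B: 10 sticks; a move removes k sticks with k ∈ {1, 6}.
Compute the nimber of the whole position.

9

Pile A is a plain Nim pile of size 8, so its Grundy value is 8.
For pile B, compute g(0), g(1), … with moves {1, 6}:
k:     0  1  2  3  4  5  6  7  8  9 10
g(k):  0  1  0  1  0  1  2  0  1  0  1
So g(10) = 1.
By the Sprague-Grundy theorem, the Grundy value of a sum of independent games is the XOR of the component values.
Combined value = 8 XOR 1 = 9.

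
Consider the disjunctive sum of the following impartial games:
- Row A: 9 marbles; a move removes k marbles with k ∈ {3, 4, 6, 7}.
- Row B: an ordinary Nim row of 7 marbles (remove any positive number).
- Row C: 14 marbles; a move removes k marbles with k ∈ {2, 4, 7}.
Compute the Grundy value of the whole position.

5

Grundy values for row A (subtraction set {3, 4, 6, 7}):
g(0) = mex{} = 0
g(1) = mex{} = 0
g(2) = mex{} = 0
g(3) = mex{0} = 1
g(4) = mex{0} = 1
g(5) = mex{0} = 1
g(6) = mex{0,1} = 2
g(7) = mex{0,1} = 2
g(8) = mex{0,1} = 2
g(9) = mex{0,1,2} = 3
So g(9) = 3.
Row B is a plain Nim row of size 7, so its Grundy value is 7.
Grundy values for row C (subtraction set {2, 4, 7}):
k:     0  1  2  3  4  5  6  7  8  9 10 11 12 13 14
g(k):  0  0  1  1  2  2  0  3  1  0  2  1  0  2  1
So g(14) = 1.
The value of a disjunctive sum is the nim-sum of the parts.
Combined value = 3 XOR 7 XOR 1 = 5.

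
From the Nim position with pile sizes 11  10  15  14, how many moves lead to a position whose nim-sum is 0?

0

Nim-sum: 11 XOR 10 XOR 15 XOR 14 = 0.
The nim-sum is already 0, so every move leaves a nonzero nim-sum — there are no winning moves.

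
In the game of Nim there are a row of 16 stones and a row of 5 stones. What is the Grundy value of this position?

Compute the nim-sum pairwise:
16 ^ 5 = 21

21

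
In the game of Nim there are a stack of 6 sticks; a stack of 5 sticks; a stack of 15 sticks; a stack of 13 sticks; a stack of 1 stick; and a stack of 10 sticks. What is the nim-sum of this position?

10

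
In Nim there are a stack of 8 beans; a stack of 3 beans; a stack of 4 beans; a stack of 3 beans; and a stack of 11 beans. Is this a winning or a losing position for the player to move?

Compute the nim-sum pairwise:
8 XOR 3 = 11
11 XOR 4 = 15
15 XOR 3 = 12
12 XOR 11 = 7
The nim-sum is 7 ≠ 0, so this is an N-position: the player to move can win.

Winning position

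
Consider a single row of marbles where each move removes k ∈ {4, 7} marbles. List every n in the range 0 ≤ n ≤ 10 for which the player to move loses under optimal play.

Grundy values for subtraction set {4, 7}:
k:     0  1  2  3  4  5  6  7  8  9 10
g(k):  0  0  0  0  1  1  1  1  2  2  2
The P-positions (g = 0) in 0..10 are 0, 1, 2, 3.

0, 1, 2, 3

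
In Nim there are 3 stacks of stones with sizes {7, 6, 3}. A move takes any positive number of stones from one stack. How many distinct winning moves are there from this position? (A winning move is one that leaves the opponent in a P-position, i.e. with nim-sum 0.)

3

Bitwise XOR of the heap sizes:
  111  (7)
  110  (6)
  011  (3)
  ---
  010  (2)
The overall nim-sum is X = 2. A stack of size p has a winning move iff p XOR X < p (reduce it to p XOR X).
  7: 7 XOR 2 = 5 < 7 — winning move (to 5).
  6: 6 XOR 2 = 4 < 6 — winning move (to 4).
  3: 3 XOR 2 = 1 < 3 — winning move (to 1).
That gives 3 winning moves.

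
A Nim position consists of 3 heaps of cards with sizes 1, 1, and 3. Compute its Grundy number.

3

Write each in binary and XOR column by column:
  01  (1)
  01  (1)
  11  (3)
  --
  11  (3)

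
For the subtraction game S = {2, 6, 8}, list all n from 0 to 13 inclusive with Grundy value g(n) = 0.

0, 1, 4, 5

Build the Grundy sequence with g(k) = mex{g(k−s) : s ∈ {2, 6, 8}, s ≤ k}:
k:     0  1  2  3  4  5  6  7  8  9 10 11 12 13
g(k):  0  0  1  1  0  0  1  1  2  2  3  3  2  2
The P-positions (g = 0) in 0..13 are 0, 1, 4, 5.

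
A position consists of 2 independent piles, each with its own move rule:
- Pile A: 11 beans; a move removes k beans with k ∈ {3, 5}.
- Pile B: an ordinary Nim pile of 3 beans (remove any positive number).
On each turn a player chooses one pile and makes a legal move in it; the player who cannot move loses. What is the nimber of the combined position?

2

Build the Grundy sequence for pile A with g(k) = mex{g(k−s) : s ∈ {3, 5}, s ≤ k}:
g(0) = mex{} = 0
g(1) = mex{} = 0
g(2) = mex{} = 0
g(3) = mex{0} = 1
g(4) = mex{0} = 1
g(5) = mex{0} = 1
g(6) = mex{0,1} = 2
g(7) = mex{0,1} = 2
g(8) = mex{1} = 0
g(9) = mex{1,2} = 0
g(10) = mex{1,2} = 0
g(11) = mex{0,2} = 1
So g(11) = 1.
Pile B is a plain Nim pile of size 3, so its Grundy value is 3.
The value of a disjunctive sum is the nim-sum of the parts.
Combined value = 1 XOR 3 = 2.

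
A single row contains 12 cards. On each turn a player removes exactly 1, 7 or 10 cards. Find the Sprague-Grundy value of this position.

Grundy values for subtraction set {1, 7, 10}:
g(0) = mex{} = 0
g(1) = mex{0} = 1
g(2) = mex{1} = 0
g(3) = mex{0} = 1
g(4) = mex{1} = 0
g(5) = mex{0} = 1
g(6) = mex{1} = 0
g(7) = mex{0} = 1
g(8) = mex{1} = 0
g(9) = mex{0} = 1
g(10) = mex{0,1} = 2
g(11) = mex{0,1,2} = 3
g(12) = mex{0,1,3} = 2
So g(12) = 2.

2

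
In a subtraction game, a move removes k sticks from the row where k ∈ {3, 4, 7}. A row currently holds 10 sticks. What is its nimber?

Grundy values for subtraction set {3, 4, 7}:
g(0) = mex{} = 0
g(1) = mex{} = 0
g(2) = mex{} = 0
g(3) = mex{0} = 1
g(4) = mex{0} = 1
g(5) = mex{0} = 1
g(6) = mex{0,1} = 2
g(7) = mex{0,1} = 2
g(8) = mex{0,1} = 2
g(9) = mex{0,1,2} = 3
g(10) = mex{1,2} = 0
So g(10) = 0.

0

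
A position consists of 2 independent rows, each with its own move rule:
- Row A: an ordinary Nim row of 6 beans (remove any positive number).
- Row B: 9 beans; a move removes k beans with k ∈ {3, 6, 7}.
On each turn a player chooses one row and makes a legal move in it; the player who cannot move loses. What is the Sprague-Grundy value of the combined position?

Row A is a plain Nim row of size 6, so its Grundy value is 6.
Build the Grundy sequence for row B with g(k) = mex{g(k−s) : s ∈ {3, 6, 7}, s ≤ k}:
k:     0  1  2  3  4  5  6  7  8  9
g(k):  0  0  0  1  1  1  2  2  2  3
So g(9) = 3.
By the Sprague-Grundy theorem, the Grundy value of a sum of independent games is the XOR of the component values.
Combined value = 6 ⊕ 3 = 5.

5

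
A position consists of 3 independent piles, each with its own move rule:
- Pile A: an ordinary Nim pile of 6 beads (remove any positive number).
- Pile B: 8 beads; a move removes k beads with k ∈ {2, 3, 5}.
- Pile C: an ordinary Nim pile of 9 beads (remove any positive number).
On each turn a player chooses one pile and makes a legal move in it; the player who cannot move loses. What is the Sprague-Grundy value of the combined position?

Pile A is a plain Nim pile of size 6, so its Grundy value is 6.
Build the Grundy sequence for pile B with g(k) = mex{g(k−s) : s ∈ {2, 3, 5}, s ≤ k}:
k:     0  1  2  3  4  5  6  7  8
g(k):  0  0  1  1  2  2  3  0  0
So g(8) = 0.
Pile C is a plain Nim pile of size 9, so its Grundy value is 9.
The value of a disjunctive sum is the nim-sum of the parts.
Combined value = 6 XOR 0 XOR 9 = 15.

15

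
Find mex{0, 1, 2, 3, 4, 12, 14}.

5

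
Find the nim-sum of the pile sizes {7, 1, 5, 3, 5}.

5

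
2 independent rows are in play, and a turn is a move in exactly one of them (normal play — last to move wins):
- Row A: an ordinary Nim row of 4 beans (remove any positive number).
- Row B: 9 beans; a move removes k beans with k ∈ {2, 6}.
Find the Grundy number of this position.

4

Row A is a plain Nim row of size 4, so its Grundy value is 4.
For row B, compute g(0), g(1), … with moves {2, 6}:
k:     0  1  2  3  4  5  6  7  8  9
g(k):  0  0  1  1  0  0  1  1  0  0
So g(9) = 0.
By the Sprague-Grundy theorem, the Grundy value of a sum of independent games is the XOR of the component values.
Combined value = 4 XOR 0 = 4.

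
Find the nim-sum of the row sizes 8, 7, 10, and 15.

Nim-sum: 8 ^ 7 ^ 10 ^ 15 = 10.

10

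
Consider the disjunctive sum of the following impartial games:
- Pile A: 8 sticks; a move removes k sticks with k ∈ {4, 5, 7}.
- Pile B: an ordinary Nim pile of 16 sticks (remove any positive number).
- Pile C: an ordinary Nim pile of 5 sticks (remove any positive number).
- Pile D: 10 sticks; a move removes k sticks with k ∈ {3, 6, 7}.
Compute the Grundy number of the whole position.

For pile A, compute g(0), g(1), … with moves {4, 5, 7}:
g(0) = mex{} = 0
g(1) = mex{} = 0
g(2) = mex{} = 0
g(3) = mex{} = 0
g(4) = mex{0} = 1
g(5) = mex{0} = 1
g(6) = mex{0} = 1
g(7) = mex{0} = 1
g(8) = mex{0,1} = 2
So g(8) = 2.
Pile B is a plain Nim pile of size 16, so its Grundy value is 16.
Pile C is a plain Nim pile of size 5, so its Grundy value is 5.
Grundy values for pile D (subtraction set {3, 6, 7}):
k:     0  1  2  3  4  5  6  7  8  9 10
g(k):  0  0  0  1  1  1  2  2  2  3  0
So g(10) = 0.
The value of a disjunctive sum is the nim-sum of the parts.
Combined value = 2 ⊕ 16 ⊕ 5 ⊕ 0 = 23.

23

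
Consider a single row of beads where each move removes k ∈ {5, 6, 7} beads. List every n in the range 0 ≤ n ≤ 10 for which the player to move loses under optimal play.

0, 1, 2, 3, 4

Grundy values for subtraction set {5, 6, 7}:
k:     0  1  2  3  4  5  6  7  8  9 10
g(k):  0  0  0  0  0  1  1  1  1  1  2
The P-positions (g = 0) in 0..10 are 0, 1, 2, 3, 4.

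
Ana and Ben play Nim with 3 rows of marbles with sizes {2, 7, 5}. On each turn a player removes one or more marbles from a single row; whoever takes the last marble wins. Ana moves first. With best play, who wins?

Write each in binary and XOR column by column:
  010  (2)
  111  (7)
  101  (5)
  ---
  000  (0)
The nim-sum is 0, so this is a P-position: the player to move is in a losing position under optimal play; Ana is about to move from it and so loses — Ben wins.

Ben wins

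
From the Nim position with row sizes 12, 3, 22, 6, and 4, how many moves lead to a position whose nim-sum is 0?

1

Nim-sum: 12 XOR 3 XOR 22 XOR 6 XOR 4 = 27.
The overall nim-sum is X = 27. A row of size p has a winning move iff p XOR X < p (reduce it to p XOR X).
  12: 12 XOR 27 = 23 ≥ 12 — no move.
  3: 3 XOR 27 = 24 ≥ 3 — no move.
  22: 22 XOR 27 = 13 < 22 — winning move (to 13).
  6: 6 XOR 27 = 29 ≥ 6 — no move.
  4: 4 XOR 27 = 31 ≥ 4 — no move.
That gives 1 winning move.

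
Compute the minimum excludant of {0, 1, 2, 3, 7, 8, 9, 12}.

4

The values 0, 1, 2, 3 are all present; 4 is the first non-negative integer missing from the set.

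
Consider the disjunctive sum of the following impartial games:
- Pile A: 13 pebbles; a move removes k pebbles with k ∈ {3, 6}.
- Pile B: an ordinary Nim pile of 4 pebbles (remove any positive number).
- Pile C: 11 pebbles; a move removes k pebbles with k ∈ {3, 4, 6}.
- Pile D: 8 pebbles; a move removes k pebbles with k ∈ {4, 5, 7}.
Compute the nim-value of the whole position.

7

Grundy values for pile A (subtraction set {3, 6}):
g(0) = mex{} = 0
g(1) = mex{} = 0
g(2) = mex{} = 0
g(3) = mex{0} = 1
g(4) = mex{0} = 1
g(5) = mex{0} = 1
g(6) = mex{0,1} = 2
g(7) = mex{0,1} = 2
g(8) = mex{0,1} = 2
g(9) = mex{1,2} = 0
g(10) = mex{1,2} = 0
g(11) = mex{1,2} = 0
g(12) = mex{0,2} = 1
g(13) = mex{0,2} = 1
So g(13) = 1.
Pile B is a plain Nim pile of size 4, so its Grundy value is 4.
For pile C, compute g(0), g(1), … with moves {3, 4, 6}:
g(0) = mex{} = 0
g(1) = mex{} = 0
g(2) = mex{} = 0
g(3) = mex{0} = 1
g(4) = mex{0} = 1
g(5) = mex{0} = 1
g(6) = mex{0,1} = 2
g(7) = mex{0,1} = 2
g(8) = mex{0,1} = 2
g(9) = mex{1,2} = 0
g(10) = mex{1,2} = 0
g(11) = mex{1,2} = 0
So g(11) = 0.
Build the Grundy sequence for pile D with g(k) = mex{g(k−s) : s ∈ {4, 5, 7}, s ≤ k}:
k:     0  1  2  3  4  5  6  7  8
g(k):  0  0  0  0  1  1  1  1  2
So g(8) = 2.
The value of a disjunctive sum is the nim-sum of the parts.
Combined value = 1 ⊕ 4 ⊕ 0 ⊕ 2 = 7.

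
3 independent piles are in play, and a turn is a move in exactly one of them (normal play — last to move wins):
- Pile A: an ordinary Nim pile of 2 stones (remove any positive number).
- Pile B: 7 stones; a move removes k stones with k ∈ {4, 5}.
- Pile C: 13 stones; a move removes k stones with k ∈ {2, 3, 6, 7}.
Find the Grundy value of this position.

Pile A is a plain Nim pile of size 2, so its Grundy value is 2.
Grundy values for pile B (subtraction set {4, 5}):
k:     0  1  2  3  4  5  6  7
g(k):  0  0  0  0  1  1  1  1
So g(7) = 1.
For pile C, compute g(0), g(1), … with moves {2, 3, 6, 7}:
g(0) = mex{} = 0
g(1) = mex{} = 0
g(2) = mex{0} = 1
g(3) = mex{0} = 1
g(4) = mex{0,1} = 2
g(5) = mex{1} = 0
g(6) = mex{0,1,2} = 3
g(7) = mex{0,2} = 1
g(8) = mex{0,1,3} = 2
g(9) = mex{1,3} = 0
g(10) = mex{1,2} = 0
g(11) = mex{0,2} = 1
g(12) = mex{0,3} = 1
g(13) = mex{0,1,3} = 2
So g(13) = 2.
By the Sprague-Grundy theorem, the Grundy value of a sum of independent games is the XOR of the component values.
Combined value = 2 XOR 1 XOR 2 = 1.

1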